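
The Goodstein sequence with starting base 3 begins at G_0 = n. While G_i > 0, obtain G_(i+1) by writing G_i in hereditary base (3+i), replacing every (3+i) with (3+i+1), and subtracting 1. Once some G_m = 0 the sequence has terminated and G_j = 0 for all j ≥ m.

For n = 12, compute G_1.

G_0=12  [base 3] 3^2 + 3  →[3↦4]→  4^2 + 4 = 20  −1 ⇒ G_1=19
G_1=19  [base 4] 4^2 + 3  →[4↦5]→  5^2 + 3 = 28  −1 ⇒ G_2=27

19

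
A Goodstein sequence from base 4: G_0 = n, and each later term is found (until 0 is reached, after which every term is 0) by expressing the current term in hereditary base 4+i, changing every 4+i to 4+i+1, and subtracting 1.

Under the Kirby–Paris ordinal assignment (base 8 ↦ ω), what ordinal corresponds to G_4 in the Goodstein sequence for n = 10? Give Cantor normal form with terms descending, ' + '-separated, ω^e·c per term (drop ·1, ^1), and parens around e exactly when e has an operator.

[0] 10 ≡ 2·4 + 2 (base 4). Lift 5: 12. −1: 11.
[1] 11 ≡ 2·5 + 1 (base 5). Lift 6: 13. −1: 12.
[2] 12 ≡ 2·6 (base 6). Lift 7: 14. −1: 13.
[3] 13 ≡ 7 + 6 (base 7). Lift 8: 14. −1: 13.
[4] 13 ≡ 8 + 5 (base 8). Lift 9: 14. −1: 13.

ω + 5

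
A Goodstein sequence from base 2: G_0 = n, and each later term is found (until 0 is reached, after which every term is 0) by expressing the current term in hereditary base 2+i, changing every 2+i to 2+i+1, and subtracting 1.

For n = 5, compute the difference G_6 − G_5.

(0) 5|_2 = 2^2 + 1 ↦ 3^3 + 1|_3 = 28 ⇒ 27
(1) 27|_3 = 3^3 ↦ 4^4|_4 = 256 ⇒ 255
(2) 255|_4 = 3·4^3 + 3·4^2 + 3·4 + 3 ↦ 3·5^3 + 3·5^2 + 3·5 + 3|_5 = 468 ⇒ 467
(3) 467|_5 = 3·5^3 + 3·5^2 + 3·5 + 2 ↦ 3·6^3 + 3·6^2 + 3·6 + 2|_6 = 776 ⇒ 775
(4) 775|_6 = 3·6^3 + 3·6^2 + 3·6 + 1 ↦ 3·7^3 + 3·7^2 + 3·7 + 1|_7 = 1198 ⇒ 1197
(5) 1197|_7 = 3·7^3 + 3·7^2 + 3·7 ↦ 3·8^3 + 3·8^2 + 3·8|_8 = 1752 ⇒ 1751

554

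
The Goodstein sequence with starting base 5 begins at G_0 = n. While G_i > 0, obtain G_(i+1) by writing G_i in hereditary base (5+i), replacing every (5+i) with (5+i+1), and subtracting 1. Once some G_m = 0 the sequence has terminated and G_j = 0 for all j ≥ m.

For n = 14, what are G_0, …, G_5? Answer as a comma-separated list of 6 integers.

14, 15, 16, 17, 18, 19

i=0: 14 = 2·5 + 4 (b=5); 5→6: 2·6 + 4 = 16; 16−1 = 15
i=1: 15 = 2·6 + 3 (b=6); 6→7: 2·7 + 3 = 17; 17−1 = 16
i=2: 16 = 2·7 + 2 (b=7); 7→8: 2·8 + 2 = 18; 18−1 = 17
i=3: 17 = 2·8 + 1 (b=8); 8→9: 2·9 + 1 = 19; 19−1 = 18
i=4: 18 = 2·9 (b=9); 9→10: 2·10 = 20; 20−1 = 19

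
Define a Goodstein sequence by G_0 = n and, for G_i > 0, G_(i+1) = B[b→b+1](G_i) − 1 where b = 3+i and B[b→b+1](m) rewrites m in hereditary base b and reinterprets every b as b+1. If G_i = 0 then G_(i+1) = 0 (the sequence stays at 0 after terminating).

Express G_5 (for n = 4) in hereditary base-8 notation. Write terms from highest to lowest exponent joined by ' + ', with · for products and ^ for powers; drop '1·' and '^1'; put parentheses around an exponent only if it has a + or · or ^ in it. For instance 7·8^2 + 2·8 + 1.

G_0=4  [base 3] 3 + 1  →[3↦4]→  4 + 1 = 5  −1 ⇒ G_1=4
G_1=4  [base 4] 4  →[4↦5]→  5 = 5  −1 ⇒ G_2=4
G_2=4  [base 5] 4  →[5↦6]→  4 = 4  −1 ⇒ G_3=3
G_3=3  [base 6] 3  →[6↦7]→  3 = 3  −1 ⇒ G_4=2
G_4=2  [base 7] 2  →[7↦8]→  2 = 2  −1 ⇒ G_5=1
G_5=1  [base 8] 1  →[8↦9]→  1 = 1  −1 ⇒ G_6=0

1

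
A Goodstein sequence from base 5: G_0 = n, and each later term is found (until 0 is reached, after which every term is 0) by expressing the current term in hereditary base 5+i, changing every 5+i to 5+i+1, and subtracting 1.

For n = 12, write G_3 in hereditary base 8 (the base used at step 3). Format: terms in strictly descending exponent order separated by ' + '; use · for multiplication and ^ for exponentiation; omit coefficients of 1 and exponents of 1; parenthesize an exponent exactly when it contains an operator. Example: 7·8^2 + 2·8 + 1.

G_0=12  [base 5] 2·5 + 2  →[5↦6]→  2·6 + 2 = 14  −1 ⇒ G_1=13
G_1=13  [base 6] 2·6 + 1  →[6↦7]→  2·7 + 1 = 15  −1 ⇒ G_2=14
G_2=14  [base 7] 2·7  →[7↦8]→  2·8 = 16  −1 ⇒ G_3=15

8 + 7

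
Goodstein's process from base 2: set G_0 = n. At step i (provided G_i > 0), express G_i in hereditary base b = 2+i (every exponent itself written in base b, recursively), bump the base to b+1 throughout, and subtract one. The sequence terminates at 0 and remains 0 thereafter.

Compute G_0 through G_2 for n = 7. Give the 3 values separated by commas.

7, 30, 259

7 —HB2→ 2^2 + 2 + 1 —bump→ 3^3 + 3 + 1 = 31 —(−1)→ 30
30 —HB3→ 3^3 + 3 —bump→ 4^4 + 4 = 260 —(−1)→ 259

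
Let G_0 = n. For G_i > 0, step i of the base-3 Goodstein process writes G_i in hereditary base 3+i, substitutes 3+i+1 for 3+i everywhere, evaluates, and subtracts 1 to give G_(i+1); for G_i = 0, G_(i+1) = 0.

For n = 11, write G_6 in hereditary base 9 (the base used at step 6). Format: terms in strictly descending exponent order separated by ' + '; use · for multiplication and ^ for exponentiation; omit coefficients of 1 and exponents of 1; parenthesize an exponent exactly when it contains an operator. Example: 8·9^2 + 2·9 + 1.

(0) 11|_3 = 3^2 + 2 ↦ 4^2 + 2|_4 = 18 ⇒ 17
(1) 17|_4 = 4^2 + 1 ↦ 5^2 + 1|_5 = 26 ⇒ 25
(2) 25|_5 = 5^2 ↦ 6^2|_6 = 36 ⇒ 35
(3) 35|_6 = 5·6 + 5 ↦ 5·7 + 5|_7 = 40 ⇒ 39
(4) 39|_7 = 5·7 + 4 ↦ 5·8 + 4|_8 = 44 ⇒ 43
(5) 43|_8 = 5·8 + 3 ↦ 5·9 + 3|_9 = 48 ⇒ 47
(6) 47|_9 = 5·9 + 2 ↦ 5·10 + 2|_10 = 52 ⇒ 51

5·9 + 2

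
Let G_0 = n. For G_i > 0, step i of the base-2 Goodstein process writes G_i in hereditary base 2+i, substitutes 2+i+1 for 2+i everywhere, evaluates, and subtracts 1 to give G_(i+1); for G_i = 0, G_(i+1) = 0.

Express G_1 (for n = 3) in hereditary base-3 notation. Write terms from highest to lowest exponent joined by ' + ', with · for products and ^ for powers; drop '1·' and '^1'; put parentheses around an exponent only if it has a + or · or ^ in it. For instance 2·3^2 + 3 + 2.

3 —HB2→ 2 + 1 —bump→ 3 + 1 = 4 —(−1)→ 3
3 —HB3→ 3 —bump→ 4 = 4 —(−1)→ 3

3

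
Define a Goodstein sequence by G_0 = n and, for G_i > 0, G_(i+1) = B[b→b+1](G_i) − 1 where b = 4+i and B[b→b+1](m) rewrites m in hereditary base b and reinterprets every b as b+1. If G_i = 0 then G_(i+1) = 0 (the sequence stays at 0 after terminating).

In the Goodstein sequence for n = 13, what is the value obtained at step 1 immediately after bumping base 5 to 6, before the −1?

13 —HB4→ 3·4 + 1 —bump→ 3·5 + 1 = 16 —(−1)→ 15
15 —HB5→ 3·5 —bump→ 3·6 = 18 —(−1)→ 17

18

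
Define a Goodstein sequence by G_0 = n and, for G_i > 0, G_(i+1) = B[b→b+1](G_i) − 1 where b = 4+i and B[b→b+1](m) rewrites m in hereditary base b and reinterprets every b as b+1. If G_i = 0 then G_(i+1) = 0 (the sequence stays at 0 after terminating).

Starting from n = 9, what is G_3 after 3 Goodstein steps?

G_0=9  [base 4] 2·4 + 1  →[4↦5]→  2·5 + 1 = 11  −1 ⇒ G_1=10
G_1=10  [base 5] 2·5  →[5↦6]→  2·6 = 12  −1 ⇒ G_2=11
G_2=11  [base 6] 6 + 5  →[6↦7]→  7 + 5 = 12  −1 ⇒ G_3=11
G_3=11  [base 7] 7 + 4  →[7↦8]→  8 + 4 = 12  −1 ⇒ G_4=11

11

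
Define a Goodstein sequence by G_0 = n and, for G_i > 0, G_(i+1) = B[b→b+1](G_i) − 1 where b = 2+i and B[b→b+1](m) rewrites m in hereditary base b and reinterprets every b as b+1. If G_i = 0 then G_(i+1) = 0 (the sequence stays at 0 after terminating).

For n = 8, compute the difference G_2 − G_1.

step 0: 8 = 2^(2 + 1); sub 3 for 2: 3^(3 + 1); = 81; G_1 = 81−1 = 80
step 1: 80 = 2·3^3 + 2·3^2 + 2·3 + 2; sub 4 for 3: 2·4^4 + 2·4^2 + 2·4 + 2; = 554; G_2 = 554−1 = 553

473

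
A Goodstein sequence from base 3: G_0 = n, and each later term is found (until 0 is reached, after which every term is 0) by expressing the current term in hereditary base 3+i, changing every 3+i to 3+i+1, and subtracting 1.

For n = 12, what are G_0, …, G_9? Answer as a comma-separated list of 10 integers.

12, 19, 27, 37, 49, 63, 69, 75, 81, 87

[0] 12 ≡ 3^2 + 3 (base 3). Lift 4: 20. −1: 19.
[1] 19 ≡ 4^2 + 3 (base 4). Lift 5: 28. −1: 27.
[2] 27 ≡ 5^2 + 2 (base 5). Lift 6: 38. −1: 37.
[3] 37 ≡ 6^2 + 1 (base 6). Lift 7: 50. −1: 49.
[4] 49 ≡ 7^2 (base 7). Lift 8: 64. −1: 63.
[5] 63 ≡ 7·8 + 7 (base 8). Lift 9: 70. −1: 69.
[6] 69 ≡ 7·9 + 6 (base 9). Lift 10: 76. −1: 75.
[7] 75 ≡ 7·10 + 5 (base 10). Lift 11: 82. −1: 81.
[8] 81 ≡ 7·11 + 4 (base 11). Lift 12: 88. −1: 87.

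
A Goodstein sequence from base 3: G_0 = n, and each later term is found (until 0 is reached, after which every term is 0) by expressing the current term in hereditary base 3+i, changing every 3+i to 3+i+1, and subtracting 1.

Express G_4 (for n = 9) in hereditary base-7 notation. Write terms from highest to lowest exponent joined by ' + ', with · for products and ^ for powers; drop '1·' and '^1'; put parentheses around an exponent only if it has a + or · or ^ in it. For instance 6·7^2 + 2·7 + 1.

3·7

i=0: 9 = 3^2 (b=3); 3→4: 4^2 = 16; 16−1 = 15
i=1: 15 = 3·4 + 3 (b=4); 4→5: 3·5 + 3 = 18; 18−1 = 17
i=2: 17 = 3·5 + 2 (b=5); 5→6: 3·6 + 2 = 20; 20−1 = 19
i=3: 19 = 3·6 + 1 (b=6); 6→7: 3·7 + 1 = 22; 22−1 = 21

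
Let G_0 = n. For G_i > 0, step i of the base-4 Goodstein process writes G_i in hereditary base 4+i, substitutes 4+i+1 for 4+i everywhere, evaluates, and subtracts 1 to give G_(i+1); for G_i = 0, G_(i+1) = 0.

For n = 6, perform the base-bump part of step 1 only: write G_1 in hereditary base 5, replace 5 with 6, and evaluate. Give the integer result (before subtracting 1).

7

G_0 = 6. HB_4(6) = 4 + 2. Bump = 7. G_1 = 6.
G_1 = 6. HB_5(6) = 5 + 1. Bump = 7. G_2 = 6.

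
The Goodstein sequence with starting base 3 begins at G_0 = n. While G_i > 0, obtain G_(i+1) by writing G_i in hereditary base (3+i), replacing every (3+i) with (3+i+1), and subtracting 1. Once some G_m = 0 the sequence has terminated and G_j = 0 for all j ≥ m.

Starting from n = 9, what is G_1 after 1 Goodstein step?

i=0: 9 = 3^2 (b=3); 3→4: 4^2 = 16; 16−1 = 15
i=1: 15 = 3·4 + 3 (b=4); 4→5: 3·5 + 3 = 18; 18−1 = 17

15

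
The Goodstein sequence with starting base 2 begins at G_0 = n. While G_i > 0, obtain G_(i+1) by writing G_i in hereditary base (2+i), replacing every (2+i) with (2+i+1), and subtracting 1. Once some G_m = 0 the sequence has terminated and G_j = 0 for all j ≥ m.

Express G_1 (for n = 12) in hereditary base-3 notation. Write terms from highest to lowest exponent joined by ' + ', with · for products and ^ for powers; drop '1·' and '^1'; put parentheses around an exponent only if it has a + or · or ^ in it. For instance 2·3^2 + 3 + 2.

(0) 12|_2 = 2^(2 + 1) + 2^2 ↦ 3^(3 + 1) + 3^3|_3 = 108 ⇒ 107
(1) 107|_3 = 3^(3 + 1) + 2·3^2 + 2·3 + 2 ↦ 4^(4 + 1) + 2·4^2 + 2·4 + 2|_4 = 1066 ⇒ 1065

3^(3 + 1) + 2·3^2 + 2·3 + 2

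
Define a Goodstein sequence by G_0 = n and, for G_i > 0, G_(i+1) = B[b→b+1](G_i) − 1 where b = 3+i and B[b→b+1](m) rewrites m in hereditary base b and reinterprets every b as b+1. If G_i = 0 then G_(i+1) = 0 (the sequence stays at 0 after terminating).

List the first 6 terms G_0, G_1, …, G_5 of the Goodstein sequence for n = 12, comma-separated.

12, 19, 27, 37, 49, 63

G_0=12  [base 3] 3^2 + 3  →[3↦4]→  4^2 + 4 = 20  −1 ⇒ G_1=19
G_1=19  [base 4] 4^2 + 3  →[4↦5]→  5^2 + 3 = 28  −1 ⇒ G_2=27
G_2=27  [base 5] 5^2 + 2  →[5↦6]→  6^2 + 2 = 38  −1 ⇒ G_3=37
G_3=37  [base 6] 6^2 + 1  →[6↦7]→  7^2 + 1 = 50  −1 ⇒ G_4=49
G_4=49  [base 7] 7^2  →[7↦8]→  8^2 = 64  −1 ⇒ G_5=63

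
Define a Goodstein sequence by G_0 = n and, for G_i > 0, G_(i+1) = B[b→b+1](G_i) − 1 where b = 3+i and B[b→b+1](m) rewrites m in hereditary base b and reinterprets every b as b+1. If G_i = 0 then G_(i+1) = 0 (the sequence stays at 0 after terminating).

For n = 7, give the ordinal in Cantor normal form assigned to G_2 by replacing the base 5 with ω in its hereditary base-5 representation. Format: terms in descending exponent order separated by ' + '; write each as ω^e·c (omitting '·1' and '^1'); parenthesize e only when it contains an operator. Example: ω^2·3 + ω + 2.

ω + 4

i=0: 7 = 2·3 + 1 (b=3); 3→4: 2·4 + 1 = 9; 9−1 = 8
i=1: 8 = 2·4 (b=4); 4→5: 2·5 = 10; 10−1 = 9
i=2: 9 = 5 + 4 (b=5); 5→6: 6 + 4 = 10; 10−1 = 9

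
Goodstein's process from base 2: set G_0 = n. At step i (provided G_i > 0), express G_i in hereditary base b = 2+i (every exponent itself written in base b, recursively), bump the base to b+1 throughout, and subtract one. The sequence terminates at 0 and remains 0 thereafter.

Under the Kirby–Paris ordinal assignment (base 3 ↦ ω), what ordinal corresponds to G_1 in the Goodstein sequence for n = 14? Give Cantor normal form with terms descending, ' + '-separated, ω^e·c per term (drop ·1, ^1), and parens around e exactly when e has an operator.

ω^(ω + 1) + ω^ω + 2

step 0: 14 = 2^(2 + 1) + 2^2 + 2; sub 3 for 2: 3^(3 + 1) + 3^3 + 3; = 111; G_1 = 111−1 = 110
step 1: 110 = 3^(3 + 1) + 3^3 + 2; sub 4 for 3: 4^(4 + 1) + 4^4 + 2; = 1282; G_2 = 1282−1 = 1281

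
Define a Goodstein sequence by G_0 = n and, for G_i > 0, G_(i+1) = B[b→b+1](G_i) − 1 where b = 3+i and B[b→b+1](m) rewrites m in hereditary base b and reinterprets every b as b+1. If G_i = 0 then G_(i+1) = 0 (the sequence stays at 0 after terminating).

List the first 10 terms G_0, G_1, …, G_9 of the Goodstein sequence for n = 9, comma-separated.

G_0=9  [base 3] 3^2  →[3↦4]→  4^2 = 16  −1 ⇒ G_1=15
G_1=15  [base 4] 3·4 + 3  →[4↦5]→  3·5 + 3 = 18  −1 ⇒ G_2=17
G_2=17  [base 5] 3·5 + 2  →[5↦6]→  3·6 + 2 = 20  −1 ⇒ G_3=19
G_3=19  [base 6] 3·6 + 1  →[6↦7]→  3·7 + 1 = 22  −1 ⇒ G_4=21
G_4=21  [base 7] 3·7  →[7↦8]→  3·8 = 24  −1 ⇒ G_5=23
G_5=23  [base 8] 2·8 + 7  →[8↦9]→  2·9 + 7 = 25  −1 ⇒ G_6=24
G_6=24  [base 9] 2·9 + 6  →[9↦10]→  2·10 + 6 = 26  −1 ⇒ G_7=25
G_7=25  [base 10] 2·10 + 5  →[10↦11]→  2·11 + 5 = 27  −1 ⇒ G_8=26
G_8=26  [base 11] 2·11 + 4  →[11↦12]→  2·12 + 4 = 28  −1 ⇒ G_9=27

9, 15, 17, 19, 21, 23, 24, 25, 26, 27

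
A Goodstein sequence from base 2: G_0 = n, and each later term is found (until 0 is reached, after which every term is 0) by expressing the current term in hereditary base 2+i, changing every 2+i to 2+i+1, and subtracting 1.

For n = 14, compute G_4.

14 —HB2→ 2^(2 + 1) + 2^2 + 2 —bump→ 3^(3 + 1) + 3^3 + 3 = 111 —(−1)→ 110
110 —HB3→ 3^(3 + 1) + 3^3 + 2 —bump→ 4^(4 + 1) + 4^4 + 2 = 1282 —(−1)→ 1281
1281 —HB4→ 4^(4 + 1) + 4^4 + 1 —bump→ 5^(5 + 1) + 5^5 + 1 = 18751 —(−1)→ 18750
18750 —HB5→ 5^(5 + 1) + 5^5 —bump→ 6^(6 + 1) + 6^6 = 326592 —(−1)→ 326591
326591 —HB6→ 6^(6 + 1) + 5·6^5 + 5·6^4 + 5·6^3 + 5·6^2 + 5·6 + 5 —bump→ 7^(7 + 1) + 5·7^5 + 5·7^4 + 5·7^3 + 5·7^2 + 5·7 + 5 = 5862841 —(−1)→ 5862840

326591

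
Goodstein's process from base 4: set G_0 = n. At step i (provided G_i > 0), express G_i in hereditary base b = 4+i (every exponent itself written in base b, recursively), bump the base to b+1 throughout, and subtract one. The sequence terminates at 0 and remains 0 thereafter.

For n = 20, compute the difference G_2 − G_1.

10

step 0: 20 = 4^2 + 4; sub 5 for 4: 5^2 + 5; = 30; G_1 = 30−1 = 29
step 1: 29 = 5^2 + 4; sub 6 for 5: 6^2 + 4; = 40; G_2 = 40−1 = 39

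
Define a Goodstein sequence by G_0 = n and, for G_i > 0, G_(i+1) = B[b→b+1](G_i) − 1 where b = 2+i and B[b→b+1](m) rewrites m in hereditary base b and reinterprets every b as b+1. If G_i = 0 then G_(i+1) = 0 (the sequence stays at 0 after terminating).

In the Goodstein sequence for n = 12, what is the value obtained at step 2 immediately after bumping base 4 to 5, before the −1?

i=0: 12 = 2^(2 + 1) + 2^2 (b=2); 2→3: 3^(3 + 1) + 3^3 = 108; 108−1 = 107
i=1: 107 = 3^(3 + 1) + 2·3^2 + 2·3 + 2 (b=3); 3→4: 4^(4 + 1) + 2·4^2 + 2·4 + 2 = 1066; 1066−1 = 1065
i=2: 1065 = 4^(4 + 1) + 2·4^2 + 2·4 + 1 (b=4); 4→5: 5^(5 + 1) + 2·5^2 + 2·5 + 1 = 15686; 15686−1 = 15685

15686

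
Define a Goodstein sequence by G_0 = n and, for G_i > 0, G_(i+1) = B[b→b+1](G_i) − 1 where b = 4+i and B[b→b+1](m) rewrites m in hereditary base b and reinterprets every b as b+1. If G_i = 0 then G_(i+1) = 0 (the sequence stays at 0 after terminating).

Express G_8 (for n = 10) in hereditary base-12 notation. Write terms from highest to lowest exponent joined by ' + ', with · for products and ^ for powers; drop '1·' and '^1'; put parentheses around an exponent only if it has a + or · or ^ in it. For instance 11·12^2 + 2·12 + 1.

G_0 = 10. HB_4(10) = 2·4 + 2. Bump = 12. G_1 = 11.
G_1 = 11. HB_5(11) = 2·5 + 1. Bump = 13. G_2 = 12.
G_2 = 12. HB_6(12) = 2·6. Bump = 14. G_3 = 13.
G_3 = 13. HB_7(13) = 7 + 6. Bump = 14. G_4 = 13.
G_4 = 13. HB_8(13) = 8 + 5. Bump = 14. G_5 = 13.
G_5 = 13. HB_9(13) = 9 + 4. Bump = 14. G_6 = 13.
G_6 = 13. HB_10(13) = 10 + 3. Bump = 14. G_7 = 13.
G_7 = 13. HB_11(13) = 11 + 2. Bump = 14. G_8 = 13.

12 + 1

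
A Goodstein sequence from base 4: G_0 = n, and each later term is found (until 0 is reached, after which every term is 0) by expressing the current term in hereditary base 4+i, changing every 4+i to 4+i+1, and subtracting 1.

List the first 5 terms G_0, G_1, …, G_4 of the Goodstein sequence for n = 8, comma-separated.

8, 9, 9, 9, 9

i=0: 8 = 2·4 (b=4); 4→5: 2·5 = 10; 10−1 = 9
i=1: 9 = 5 + 4 (b=5); 5→6: 6 + 4 = 10; 10−1 = 9
i=2: 9 = 6 + 3 (b=6); 6→7: 7 + 3 = 10; 10−1 = 9
i=3: 9 = 7 + 2 (b=7); 7→8: 8 + 2 = 10; 10−1 = 9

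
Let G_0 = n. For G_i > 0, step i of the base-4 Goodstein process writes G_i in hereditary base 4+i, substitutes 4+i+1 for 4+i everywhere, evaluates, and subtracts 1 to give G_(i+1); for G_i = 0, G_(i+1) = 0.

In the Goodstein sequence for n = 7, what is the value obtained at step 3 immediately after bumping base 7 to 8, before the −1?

base 4: 7 = 4 + 3; at 5: 5 + 3 = 8; next = 7
base 5: 7 = 5 + 2; at 6: 6 + 2 = 8; next = 7
base 6: 7 = 6 + 1; at 7: 7 + 1 = 8; next = 7
base 7: 7 = 7; at 8: 8 = 8; next = 7

8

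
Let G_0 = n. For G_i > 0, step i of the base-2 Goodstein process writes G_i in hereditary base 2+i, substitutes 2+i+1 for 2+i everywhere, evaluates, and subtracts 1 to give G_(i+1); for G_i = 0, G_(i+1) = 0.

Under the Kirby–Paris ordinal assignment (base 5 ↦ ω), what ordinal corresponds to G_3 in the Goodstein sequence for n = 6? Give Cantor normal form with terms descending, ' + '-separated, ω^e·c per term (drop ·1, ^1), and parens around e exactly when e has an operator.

ω^ω

6 —HB2→ 2^2 + 2 —bump→ 3^3 + 3 = 30 —(−1)→ 29
29 —HB3→ 3^3 + 2 —bump→ 4^4 + 2 = 258 —(−1)→ 257
257 —HB4→ 4^4 + 1 —bump→ 5^5 + 1 = 3126 —(−1)→ 3125
3125 —HB5→ 5^5 —bump→ 6^6 = 46656 —(−1)→ 46655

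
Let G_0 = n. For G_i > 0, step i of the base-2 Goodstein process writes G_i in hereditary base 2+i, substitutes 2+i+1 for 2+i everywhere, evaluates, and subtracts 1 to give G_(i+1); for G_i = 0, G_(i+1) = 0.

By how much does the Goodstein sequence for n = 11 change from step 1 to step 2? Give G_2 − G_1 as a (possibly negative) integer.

943

(0) 11|_2 = 2^(2 + 1) + 2 + 1 ↦ 3^(3 + 1) + 3 + 1|_3 = 85 ⇒ 84
(1) 84|_3 = 3^(3 + 1) + 3 ↦ 4^(4 + 1) + 4|_4 = 1028 ⇒ 1027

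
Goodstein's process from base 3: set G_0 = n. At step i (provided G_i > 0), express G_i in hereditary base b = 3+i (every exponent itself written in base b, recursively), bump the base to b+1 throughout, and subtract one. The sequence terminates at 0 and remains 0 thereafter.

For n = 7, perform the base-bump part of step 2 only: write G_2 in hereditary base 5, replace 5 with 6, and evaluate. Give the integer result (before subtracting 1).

G_0=7  [base 3] 2·3 + 1  →[3↦4]→  2·4 + 1 = 9  −1 ⇒ G_1=8
G_1=8  [base 4] 2·4  →[4↦5]→  2·5 = 10  −1 ⇒ G_2=9
G_2=9  [base 5] 5 + 4  →[5↦6]→  6 + 4 = 10  −1 ⇒ G_3=9

10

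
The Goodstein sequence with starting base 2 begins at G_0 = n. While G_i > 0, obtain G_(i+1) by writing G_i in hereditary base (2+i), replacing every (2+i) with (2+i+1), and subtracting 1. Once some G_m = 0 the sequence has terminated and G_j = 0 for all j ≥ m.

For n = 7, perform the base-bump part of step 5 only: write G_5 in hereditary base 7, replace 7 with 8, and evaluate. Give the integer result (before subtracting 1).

16777216

(0) 7|_2 = 2^2 + 2 + 1 ↦ 3^3 + 3 + 1|_3 = 31 ⇒ 30
(1) 30|_3 = 3^3 + 3 ↦ 4^4 + 4|_4 = 260 ⇒ 259
(2) 259|_4 = 4^4 + 3 ↦ 5^5 + 3|_5 = 3128 ⇒ 3127
(3) 3127|_5 = 5^5 + 2 ↦ 6^6 + 2|_6 = 46658 ⇒ 46657
(4) 46657|_6 = 6^6 + 1 ↦ 7^7 + 1|_7 = 823544 ⇒ 823543
(5) 823543|_7 = 7^7 ↦ 8^8|_8 = 16777216 ⇒ 16777215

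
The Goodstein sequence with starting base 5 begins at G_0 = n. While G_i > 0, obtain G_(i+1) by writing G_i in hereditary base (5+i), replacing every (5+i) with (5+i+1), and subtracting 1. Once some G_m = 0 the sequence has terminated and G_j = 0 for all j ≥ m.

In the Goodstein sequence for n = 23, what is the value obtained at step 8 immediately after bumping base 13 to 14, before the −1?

G_0 = 23. HB_5(23) = 4·5 + 3. Bump = 27. G_1 = 26.
G_1 = 26. HB_6(26) = 4·6 + 2. Bump = 30. G_2 = 29.
G_2 = 29. HB_7(29) = 4·7 + 1. Bump = 33. G_3 = 32.
G_3 = 32. HB_8(32) = 4·8. Bump = 36. G_4 = 35.
G_4 = 35. HB_9(35) = 3·9 + 8. Bump = 38. G_5 = 37.
G_5 = 37. HB_10(37) = 3·10 + 7. Bump = 40. G_6 = 39.
G_6 = 39. HB_11(39) = 3·11 + 6. Bump = 42. G_7 = 41.
G_7 = 41. HB_12(41) = 3·12 + 5. Bump = 44. G_8 = 43.

46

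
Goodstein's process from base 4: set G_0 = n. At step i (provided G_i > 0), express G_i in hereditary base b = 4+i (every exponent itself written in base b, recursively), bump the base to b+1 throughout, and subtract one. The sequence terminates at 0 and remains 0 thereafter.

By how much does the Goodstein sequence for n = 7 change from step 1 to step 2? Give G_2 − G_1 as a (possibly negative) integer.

0

step 0: 7 = 4 + 3; sub 5 for 4: 5 + 3; = 8; G_1 = 8−1 = 7
step 1: 7 = 5 + 2; sub 6 for 5: 6 + 2; = 8; G_2 = 8−1 = 7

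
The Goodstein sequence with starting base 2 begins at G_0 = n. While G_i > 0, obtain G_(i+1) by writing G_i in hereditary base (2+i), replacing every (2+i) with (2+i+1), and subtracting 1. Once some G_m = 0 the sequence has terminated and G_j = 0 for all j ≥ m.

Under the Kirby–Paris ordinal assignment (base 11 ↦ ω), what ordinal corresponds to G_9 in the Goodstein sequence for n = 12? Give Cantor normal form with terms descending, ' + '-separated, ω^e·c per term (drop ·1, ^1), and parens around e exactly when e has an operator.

12 —HB2→ 2^(2 + 1) + 2^2 —bump→ 3^(3 + 1) + 3^3 = 108 —(−1)→ 107
107 —HB3→ 3^(3 + 1) + 2·3^2 + 2·3 + 2 —bump→ 4^(4 + 1) + 2·4^2 + 2·4 + 2 = 1066 —(−1)→ 1065
1065 —HB4→ 4^(4 + 1) + 2·4^2 + 2·4 + 1 —bump→ 5^(5 + 1) + 2·5^2 + 2·5 + 1 = 15686 —(−1)→ 15685
15685 —HB5→ 5^(5 + 1) + 2·5^2 + 2·5 —bump→ 6^(6 + 1) + 2·6^2 + 2·6 = 280020 —(−1)→ 280019
280019 —HB6→ 6^(6 + 1) + 2·6^2 + 6 + 5 —bump→ 7^(7 + 1) + 2·7^2 + 7 + 5 = 5764911 —(−1)→ 5764910
5764910 —HB7→ 7^(7 + 1) + 2·7^2 + 7 + 4 —bump→ 8^(8 + 1) + 2·8^2 + 8 + 4 = 134217868 —(−1)→ 134217867
134217867 —HB8→ 8^(8 + 1) + 2·8^2 + 8 + 3 —bump→ 9^(9 + 1) + 2·9^2 + 9 + 3 = 3486784575 —(−1)→ 3486784574
3486784574 —HB9→ 9^(9 + 1) + 2·9^2 + 9 + 2 —bump→ 10^(10 + 1) + 2·10^2 + 10 + 2 = 100000000212 —(−1)→ 100000000211
100000000211 —HB10→ 10^(10 + 1) + 2·10^2 + 10 + 1 —bump→ 11^(11 + 1) + 2·11^2 + 11 + 1 = 3138428376975 —(−1)→ 3138428376974

ω^(ω + 1) + ω^2·2 + ω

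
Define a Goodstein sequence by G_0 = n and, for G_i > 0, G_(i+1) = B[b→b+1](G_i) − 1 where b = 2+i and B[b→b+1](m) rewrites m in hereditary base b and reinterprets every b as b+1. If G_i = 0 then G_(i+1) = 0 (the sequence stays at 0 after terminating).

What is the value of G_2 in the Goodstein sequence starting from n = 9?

9 —HB2→ 2^(2 + 1) + 1 —bump→ 3^(3 + 1) + 1 = 82 —(−1)→ 81
81 —HB3→ 3^(3 + 1) —bump→ 4^(4 + 1) = 1024 —(−1)→ 1023
1023 —HB4→ 3·4^4 + 3·4^3 + 3·4^2 + 3·4 + 3 —bump→ 3·5^5 + 3·5^3 + 3·5^2 + 3·5 + 3 = 9843 —(−1)→ 9842

1023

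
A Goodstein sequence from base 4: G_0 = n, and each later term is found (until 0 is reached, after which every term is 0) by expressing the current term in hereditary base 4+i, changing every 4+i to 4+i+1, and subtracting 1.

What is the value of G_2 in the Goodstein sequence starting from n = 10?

12

base 4: 10 = 2·4 + 2; at 5: 2·5 + 2 = 12; next = 11
base 5: 11 = 2·5 + 1; at 6: 2·6 + 1 = 13; next = 12
base 6: 12 = 2·6; at 7: 2·7 = 14; next = 13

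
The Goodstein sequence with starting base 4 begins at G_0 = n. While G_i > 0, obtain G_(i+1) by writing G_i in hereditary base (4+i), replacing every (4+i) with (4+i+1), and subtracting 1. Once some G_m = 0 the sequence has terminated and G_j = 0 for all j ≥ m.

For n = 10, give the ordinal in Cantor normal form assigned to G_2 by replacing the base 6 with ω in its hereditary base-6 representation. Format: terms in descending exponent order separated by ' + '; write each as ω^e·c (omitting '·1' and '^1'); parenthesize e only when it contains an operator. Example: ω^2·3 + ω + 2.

G_0 = 10. HB_4(10) = 2·4 + 2. Bump = 12. G_1 = 11.
G_1 = 11. HB_5(11) = 2·5 + 1. Bump = 13. G_2 = 12.
G_2 = 12. HB_6(12) = 2·6. Bump = 14. G_3 = 13.

ω·2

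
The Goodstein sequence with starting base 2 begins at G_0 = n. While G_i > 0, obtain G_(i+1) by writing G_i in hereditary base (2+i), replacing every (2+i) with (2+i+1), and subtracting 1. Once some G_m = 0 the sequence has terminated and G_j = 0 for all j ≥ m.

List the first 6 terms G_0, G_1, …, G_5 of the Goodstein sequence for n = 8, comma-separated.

G_0=8  [base 2] 2^(2 + 1)  →[2↦3]→  3^(3 + 1) = 81  −1 ⇒ G_1=80
G_1=80  [base 3] 2·3^3 + 2·3^2 + 2·3 + 2  →[3↦4]→  2·4^4 + 2·4^2 + 2·4 + 2 = 554  −1 ⇒ G_2=553
G_2=553  [base 4] 2·4^4 + 2·4^2 + 2·4 + 1  →[4↦5]→  2·5^5 + 2·5^2 + 2·5 + 1 = 6311  −1 ⇒ G_3=6310
G_3=6310  [base 5] 2·5^5 + 2·5^2 + 2·5  →[5↦6]→  2·6^6 + 2·6^2 + 2·6 = 93396  −1 ⇒ G_4=93395
G_4=93395  [base 6] 2·6^6 + 2·6^2 + 6 + 5  →[6↦7]→  2·7^7 + 2·7^2 + 7 + 5 = 1647196  −1 ⇒ G_5=1647195

8, 80, 553, 6310, 93395, 1647195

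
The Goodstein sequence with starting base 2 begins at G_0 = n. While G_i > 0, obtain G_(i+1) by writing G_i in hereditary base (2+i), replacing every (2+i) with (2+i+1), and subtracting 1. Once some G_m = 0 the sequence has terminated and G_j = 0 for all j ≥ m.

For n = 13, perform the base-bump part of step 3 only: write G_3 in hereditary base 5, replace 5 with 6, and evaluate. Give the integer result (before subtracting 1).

13 —HB2→ 2^(2 + 1) + 2^2 + 1 —bump→ 3^(3 + 1) + 3^3 + 1 = 109 —(−1)→ 108
108 —HB3→ 3^(3 + 1) + 3^3 —bump→ 4^(4 + 1) + 4^4 = 1280 —(−1)→ 1279
1279 —HB4→ 4^(4 + 1) + 3·4^3 + 3·4^2 + 3·4 + 3 —bump→ 5^(5 + 1) + 3·5^3 + 3·5^2 + 3·5 + 3 = 16093 —(−1)→ 16092
16092 —HB5→ 5^(5 + 1) + 3·5^3 + 3·5^2 + 3·5 + 2 —bump→ 6^(6 + 1) + 3·6^3 + 3·6^2 + 3·6 + 2 = 280712 —(−1)→ 280711

280712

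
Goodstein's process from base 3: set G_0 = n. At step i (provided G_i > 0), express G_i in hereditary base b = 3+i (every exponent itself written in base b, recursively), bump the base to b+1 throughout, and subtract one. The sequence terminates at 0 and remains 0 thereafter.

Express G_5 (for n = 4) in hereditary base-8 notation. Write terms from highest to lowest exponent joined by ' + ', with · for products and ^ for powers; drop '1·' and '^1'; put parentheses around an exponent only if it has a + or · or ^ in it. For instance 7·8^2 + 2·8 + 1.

i=0: 4 = 3 + 1 (b=3); 3→4: 4 + 1 = 5; 5−1 = 4
i=1: 4 = 4 (b=4); 4→5: 5 = 5; 5−1 = 4
i=2: 4 = 4 (b=5); 5→6: 4 = 4; 4−1 = 3
i=3: 3 = 3 (b=6); 6→7: 3 = 3; 3−1 = 2
i=4: 2 = 2 (b=7); 7→8: 2 = 2; 2−1 = 1
i=5: 1 = 1 (b=8); 8→9: 1 = 1; 1−1 = 0

1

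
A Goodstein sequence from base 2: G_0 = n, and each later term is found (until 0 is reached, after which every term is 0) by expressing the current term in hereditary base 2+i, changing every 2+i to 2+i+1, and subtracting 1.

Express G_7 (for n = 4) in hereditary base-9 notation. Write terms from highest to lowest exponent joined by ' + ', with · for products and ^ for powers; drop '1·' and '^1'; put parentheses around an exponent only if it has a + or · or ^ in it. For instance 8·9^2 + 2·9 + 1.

2·9^2 + 9 + 2

i=0: 4 = 2^2 (b=2); 2→3: 3^3 = 27; 27−1 = 26
i=1: 26 = 2·3^2 + 2·3 + 2 (b=3); 3→4: 2·4^2 + 2·4 + 2 = 42; 42−1 = 41
i=2: 41 = 2·4^2 + 2·4 + 1 (b=4); 4→5: 2·5^2 + 2·5 + 1 = 61; 61−1 = 60
i=3: 60 = 2·5^2 + 2·5 (b=5); 5→6: 2·6^2 + 2·6 = 84; 84−1 = 83
i=4: 83 = 2·6^2 + 6 + 5 (b=6); 6→7: 2·7^2 + 7 + 5 = 110; 110−1 = 109
i=5: 109 = 2·7^2 + 7 + 4 (b=7); 7→8: 2·8^2 + 8 + 4 = 140; 140−1 = 139
i=6: 139 = 2·8^2 + 8 + 3 (b=8); 8→9: 2·9^2 + 9 + 3 = 174; 174−1 = 173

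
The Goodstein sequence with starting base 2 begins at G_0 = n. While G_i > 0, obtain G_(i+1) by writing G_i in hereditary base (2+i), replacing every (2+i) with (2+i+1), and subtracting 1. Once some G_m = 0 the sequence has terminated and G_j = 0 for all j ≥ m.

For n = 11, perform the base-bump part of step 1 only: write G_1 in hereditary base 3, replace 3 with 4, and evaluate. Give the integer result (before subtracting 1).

1028

step 0: 11 = 2^(2 + 1) + 2 + 1; sub 3 for 2: 3^(3 + 1) + 3 + 1; = 85; G_1 = 85−1 = 84
step 1: 84 = 3^(3 + 1) + 3; sub 4 for 3: 4^(4 + 1) + 4; = 1028; G_2 = 1028−1 = 1027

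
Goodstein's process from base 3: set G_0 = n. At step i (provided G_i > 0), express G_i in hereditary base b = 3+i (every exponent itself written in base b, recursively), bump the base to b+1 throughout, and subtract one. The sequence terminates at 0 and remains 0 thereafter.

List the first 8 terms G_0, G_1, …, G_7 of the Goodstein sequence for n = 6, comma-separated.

6, 7, 7, 7, 7, 7, 6, 5

[0] 6 ≡ 2·3 (base 3). Lift 4: 8. −1: 7.
[1] 7 ≡ 4 + 3 (base 4). Lift 5: 8. −1: 7.
[2] 7 ≡ 5 + 2 (base 5). Lift 6: 8. −1: 7.
[3] 7 ≡ 6 + 1 (base 6). Lift 7: 8. −1: 7.
[4] 7 ≡ 7 (base 7). Lift 8: 8. −1: 7.
[5] 7 ≡ 7 (base 8). Lift 9: 7. −1: 6.
[6] 6 ≡ 6 (base 9). Lift 10: 6. −1: 5.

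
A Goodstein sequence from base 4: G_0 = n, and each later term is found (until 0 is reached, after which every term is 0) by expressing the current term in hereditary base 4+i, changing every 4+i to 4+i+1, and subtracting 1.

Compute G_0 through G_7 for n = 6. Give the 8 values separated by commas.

6 —HB4→ 4 + 2 —bump→ 5 + 2 = 7 —(−1)→ 6
6 —HB5→ 5 + 1 —bump→ 6 + 1 = 7 —(−1)→ 6
6 —HB6→ 6 —bump→ 7 = 7 —(−1)→ 6
6 —HB7→ 6 —bump→ 6 = 6 —(−1)→ 5
5 —HB8→ 5 —bump→ 5 = 5 —(−1)→ 4
4 —HB9→ 4 —bump→ 4 = 4 —(−1)→ 3
3 —HB10→ 3 —bump→ 3 = 3 —(−1)→ 2

6, 6, 6, 6, 5, 4, 3, 2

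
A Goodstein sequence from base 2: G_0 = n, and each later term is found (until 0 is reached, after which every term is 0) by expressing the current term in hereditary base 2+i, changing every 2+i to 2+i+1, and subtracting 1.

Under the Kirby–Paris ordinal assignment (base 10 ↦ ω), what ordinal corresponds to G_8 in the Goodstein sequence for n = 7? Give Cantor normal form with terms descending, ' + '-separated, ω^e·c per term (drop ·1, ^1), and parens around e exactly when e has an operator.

7 —HB2→ 2^2 + 2 + 1 —bump→ 3^3 + 3 + 1 = 31 —(−1)→ 30
30 —HB3→ 3^3 + 3 —bump→ 4^4 + 4 = 260 —(−1)→ 259
259 —HB4→ 4^4 + 3 —bump→ 5^5 + 3 = 3128 —(−1)→ 3127
3127 —HB5→ 5^5 + 2 —bump→ 6^6 + 2 = 46658 —(−1)→ 46657
46657 —HB6→ 6^6 + 1 —bump→ 7^7 + 1 = 823544 —(−1)→ 823543
823543 —HB7→ 7^7 —bump→ 8^8 = 16777216 —(−1)→ 16777215
16777215 —HB8→ 7·8^7 + 7·8^6 + 7·8^5 + 7·8^4 + 7·8^3 + 7·8^2 + 7·8 + 7 —bump→ 7·9^7 + 7·9^6 + 7·9^5 + 7·9^4 + 7·9^3 + 7·9^2 + 7·9 + 7 = 37665880 —(−1)→ 37665879
37665879 —HB9→ 7·9^7 + 7·9^6 + 7·9^5 + 7·9^4 + 7·9^3 + 7·9^2 + 7·9 + 6 —bump→ 7·10^7 + 7·10^6 + 7·10^5 + 7·10^4 + 7·10^3 + 7·10^2 + 7·10 + 6 = 77777776 —(−1)→ 77777775

ω^7·7 + ω^6·7 + ω^5·7 + ω^4·7 + ω^3·7 + ω^2·7 + ω·7 + 5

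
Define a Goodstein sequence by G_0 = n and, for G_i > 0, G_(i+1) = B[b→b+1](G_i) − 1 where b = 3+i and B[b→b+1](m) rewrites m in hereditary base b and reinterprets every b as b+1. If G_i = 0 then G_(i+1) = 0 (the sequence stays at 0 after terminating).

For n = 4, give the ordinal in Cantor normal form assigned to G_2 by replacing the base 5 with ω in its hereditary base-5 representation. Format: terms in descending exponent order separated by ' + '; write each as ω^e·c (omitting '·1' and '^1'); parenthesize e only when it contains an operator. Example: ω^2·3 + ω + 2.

i=0: 4 = 3 + 1 (b=3); 3→4: 4 + 1 = 5; 5−1 = 4
i=1: 4 = 4 (b=4); 4→5: 5 = 5; 5−1 = 4
i=2: 4 = 4 (b=5); 5→6: 4 = 4; 4−1 = 3

4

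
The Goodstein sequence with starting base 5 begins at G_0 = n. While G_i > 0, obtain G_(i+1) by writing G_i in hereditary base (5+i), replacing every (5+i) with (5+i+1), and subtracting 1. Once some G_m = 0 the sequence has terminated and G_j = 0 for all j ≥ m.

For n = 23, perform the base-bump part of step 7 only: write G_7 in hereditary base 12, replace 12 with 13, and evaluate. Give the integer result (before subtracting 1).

44

[0] 23 ≡ 4·5 + 3 (base 5). Lift 6: 27. −1: 26.
[1] 26 ≡ 4·6 + 2 (base 6). Lift 7: 30. −1: 29.
[2] 29 ≡ 4·7 + 1 (base 7). Lift 8: 33. −1: 32.
[3] 32 ≡ 4·8 (base 8). Lift 9: 36. −1: 35.
[4] 35 ≡ 3·9 + 8 (base 9). Lift 10: 38. −1: 37.
[5] 37 ≡ 3·10 + 7 (base 10). Lift 11: 40. −1: 39.
[6] 39 ≡ 3·11 + 6 (base 11). Lift 12: 42. −1: 41.
[7] 41 ≡ 3·12 + 5 (base 12). Lift 13: 44. −1: 43.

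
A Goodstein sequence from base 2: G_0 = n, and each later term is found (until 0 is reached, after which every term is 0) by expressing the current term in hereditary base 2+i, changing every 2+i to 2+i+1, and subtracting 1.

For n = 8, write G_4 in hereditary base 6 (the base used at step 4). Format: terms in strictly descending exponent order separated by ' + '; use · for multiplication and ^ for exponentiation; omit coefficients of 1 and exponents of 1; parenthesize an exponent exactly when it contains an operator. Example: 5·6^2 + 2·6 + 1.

[0] 8 ≡ 2^(2 + 1) (base 2). Lift 3: 81. −1: 80.
[1] 80 ≡ 2·3^3 + 2·3^2 + 2·3 + 2 (base 3). Lift 4: 554. −1: 553.
[2] 553 ≡ 2·4^4 + 2·4^2 + 2·4 + 1 (base 4). Lift 5: 6311. −1: 6310.
[3] 6310 ≡ 2·5^5 + 2·5^2 + 2·5 (base 5). Lift 6: 93396. −1: 93395.
[4] 93395 ≡ 2·6^6 + 2·6^2 + 6 + 5 (base 6). Lift 7: 1647196. −1: 1647195.

2·6^6 + 2·6^2 + 6 + 5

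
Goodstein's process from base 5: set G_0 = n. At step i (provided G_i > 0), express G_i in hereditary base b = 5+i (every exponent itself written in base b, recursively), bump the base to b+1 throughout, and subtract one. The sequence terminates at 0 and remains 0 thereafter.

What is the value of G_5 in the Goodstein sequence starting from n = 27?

75

[0] 27 ≡ 5^2 + 2 (base 5). Lift 6: 38. −1: 37.
[1] 37 ≡ 6^2 + 1 (base 6). Lift 7: 50. −1: 49.
[2] 49 ≡ 7^2 (base 7). Lift 8: 64. −1: 63.
[3] 63 ≡ 7·8 + 7 (base 8). Lift 9: 70. −1: 69.
[4] 69 ≡ 7·9 + 6 (base 9). Lift 10: 76. −1: 75.
[5] 75 ≡ 7·10 + 5 (base 10). Lift 11: 82. −1: 81.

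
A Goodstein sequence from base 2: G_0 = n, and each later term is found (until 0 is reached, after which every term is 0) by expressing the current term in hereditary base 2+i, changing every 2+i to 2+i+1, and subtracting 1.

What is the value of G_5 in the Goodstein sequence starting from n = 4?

109

(0) 4|_2 = 2^2 ↦ 3^3|_3 = 27 ⇒ 26
(1) 26|_3 = 2·3^2 + 2·3 + 2 ↦ 2·4^2 + 2·4 + 2|_4 = 42 ⇒ 41
(2) 41|_4 = 2·4^2 + 2·4 + 1 ↦ 2·5^2 + 2·5 + 1|_5 = 61 ⇒ 60
(3) 60|_5 = 2·5^2 + 2·5 ↦ 2·6^2 + 2·6|_6 = 84 ⇒ 83
(4) 83|_6 = 2·6^2 + 6 + 5 ↦ 2·7^2 + 7 + 5|_7 = 110 ⇒ 109
(5) 109|_7 = 2·7^2 + 7 + 4 ↦ 2·8^2 + 8 + 4|_8 = 140 ⇒ 139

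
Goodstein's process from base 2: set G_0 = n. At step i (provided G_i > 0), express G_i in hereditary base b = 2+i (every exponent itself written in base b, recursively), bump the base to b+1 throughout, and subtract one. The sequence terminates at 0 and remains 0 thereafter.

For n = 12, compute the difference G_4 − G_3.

12 —HB2→ 2^(2 + 1) + 2^2 —bump→ 3^(3 + 1) + 3^3 = 108 —(−1)→ 107
107 —HB3→ 3^(3 + 1) + 2·3^2 + 2·3 + 2 —bump→ 4^(4 + 1) + 2·4^2 + 2·4 + 2 = 1066 —(−1)→ 1065
1065 —HB4→ 4^(4 + 1) + 2·4^2 + 2·4 + 1 —bump→ 5^(5 + 1) + 2·5^2 + 2·5 + 1 = 15686 —(−1)→ 15685
15685 —HB5→ 5^(5 + 1) + 2·5^2 + 2·5 —bump→ 6^(6 + 1) + 2·6^2 + 2·6 = 280020 —(−1)→ 280019

264334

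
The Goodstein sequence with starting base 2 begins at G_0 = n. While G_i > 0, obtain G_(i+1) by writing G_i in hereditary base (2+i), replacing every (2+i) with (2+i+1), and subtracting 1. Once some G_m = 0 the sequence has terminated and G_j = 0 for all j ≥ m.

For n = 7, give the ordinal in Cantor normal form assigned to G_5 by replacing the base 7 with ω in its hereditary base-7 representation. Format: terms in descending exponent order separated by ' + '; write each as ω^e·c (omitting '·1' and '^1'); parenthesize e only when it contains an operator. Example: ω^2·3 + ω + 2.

i=0: 7 = 2^2 + 2 + 1 (b=2); 2→3: 3^3 + 3 + 1 = 31; 31−1 = 30
i=1: 30 = 3^3 + 3 (b=3); 3→4: 4^4 + 4 = 260; 260−1 = 259
i=2: 259 = 4^4 + 3 (b=4); 4→5: 5^5 + 3 = 3128; 3128−1 = 3127
i=3: 3127 = 5^5 + 2 (b=5); 5→6: 6^6 + 2 = 46658; 46658−1 = 46657
i=4: 46657 = 6^6 + 1 (b=6); 6→7: 7^7 + 1 = 823544; 823544−1 = 823543
i=5: 823543 = 7^7 (b=7); 7→8: 8^8 = 16777216; 16777216−1 = 16777215

ω^ω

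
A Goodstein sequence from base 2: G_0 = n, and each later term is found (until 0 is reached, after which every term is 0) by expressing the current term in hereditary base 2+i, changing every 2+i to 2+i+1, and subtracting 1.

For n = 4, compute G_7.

4 —HB2→ 2^2 —bump→ 3^3 = 27 —(−1)→ 26
26 —HB3→ 2·3^2 + 2·3 + 2 —bump→ 2·4^2 + 2·4 + 2 = 42 —(−1)→ 41
41 —HB4→ 2·4^2 + 2·4 + 1 —bump→ 2·5^2 + 2·5 + 1 = 61 —(−1)→ 60
60 —HB5→ 2·5^2 + 2·5 —bump→ 2·6^2 + 2·6 = 84 —(−1)→ 83
83 —HB6→ 2·6^2 + 6 + 5 —bump→ 2·7^2 + 7 + 5 = 110 —(−1)→ 109
109 —HB7→ 2·7^2 + 7 + 4 —bump→ 2·8^2 + 8 + 4 = 140 —(−1)→ 139
139 —HB8→ 2·8^2 + 8 + 3 —bump→ 2·9^2 + 9 + 3 = 174 —(−1)→ 173
173 —HB9→ 2·9^2 + 9 + 2 —bump→ 2·10^2 + 10 + 2 = 212 —(−1)→ 211

173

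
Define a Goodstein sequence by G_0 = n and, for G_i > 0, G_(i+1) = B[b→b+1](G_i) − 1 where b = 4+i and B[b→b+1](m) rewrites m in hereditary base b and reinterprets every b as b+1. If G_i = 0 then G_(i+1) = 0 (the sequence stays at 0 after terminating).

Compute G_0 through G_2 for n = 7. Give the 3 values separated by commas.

7, 7, 7

base 4: 7 = 4 + 3; at 5: 5 + 3 = 8; next = 7
base 5: 7 = 5 + 2; at 6: 6 + 2 = 8; next = 7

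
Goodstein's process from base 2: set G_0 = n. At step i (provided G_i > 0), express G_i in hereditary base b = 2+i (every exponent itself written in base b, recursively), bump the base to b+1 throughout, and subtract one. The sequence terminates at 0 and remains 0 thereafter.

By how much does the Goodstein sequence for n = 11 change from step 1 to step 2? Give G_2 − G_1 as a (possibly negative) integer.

943

step 0: 11 = 2^(2 + 1) + 2 + 1; sub 3 for 2: 3^(3 + 1) + 3 + 1; = 85; G_1 = 85−1 = 84
step 1: 84 = 3^(3 + 1) + 3; sub 4 for 3: 4^(4 + 1) + 4; = 1028; G_2 = 1028−1 = 1027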